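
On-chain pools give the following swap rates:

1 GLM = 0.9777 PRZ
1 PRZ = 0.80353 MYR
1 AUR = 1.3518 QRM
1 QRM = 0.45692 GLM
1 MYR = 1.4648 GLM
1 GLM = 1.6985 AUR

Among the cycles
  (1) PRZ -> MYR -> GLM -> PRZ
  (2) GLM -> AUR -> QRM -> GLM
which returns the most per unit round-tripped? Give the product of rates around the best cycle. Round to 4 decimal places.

1.1508

(1) 0.80353 × 1.4648 × 0.9777 = 1.15076
(2) 1.6985 × 1.3518 × 0.45692 = 1.04910
Highest is cycle (1) at 1.1508 (>1, arbitrage).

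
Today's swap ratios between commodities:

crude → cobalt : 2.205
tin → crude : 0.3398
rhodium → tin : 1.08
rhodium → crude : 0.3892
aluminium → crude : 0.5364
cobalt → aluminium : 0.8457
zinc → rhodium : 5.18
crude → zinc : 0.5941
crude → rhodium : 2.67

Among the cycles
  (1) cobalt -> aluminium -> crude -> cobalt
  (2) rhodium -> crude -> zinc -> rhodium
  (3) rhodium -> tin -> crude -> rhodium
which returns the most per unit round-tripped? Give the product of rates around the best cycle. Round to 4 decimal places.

1.1977

(1) 0.8457 × 0.5364 × 2.205 = 1.00026
(2) 0.3892 × 0.5941 × 5.18 = 1.19774
(3) 1.08 × 0.3398 × 2.67 = 0.97985
Highest is cycle (2) at 1.1977 (>1, arbitrage).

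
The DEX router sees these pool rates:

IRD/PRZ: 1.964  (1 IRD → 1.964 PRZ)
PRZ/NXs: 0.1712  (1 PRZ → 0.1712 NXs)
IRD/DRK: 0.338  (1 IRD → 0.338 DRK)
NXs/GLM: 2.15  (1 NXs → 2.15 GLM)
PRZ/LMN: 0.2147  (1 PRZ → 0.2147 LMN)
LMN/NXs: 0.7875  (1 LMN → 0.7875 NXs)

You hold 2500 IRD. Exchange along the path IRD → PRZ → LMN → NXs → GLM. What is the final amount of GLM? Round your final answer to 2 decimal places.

1784.85

2500 IRD × 1.964 = 4910 PRZ
4910 PRZ × 0.2147 = 1054.177 LMN
1054.177 LMN × 0.7875 = 830.1643875 NXs
830.1643875 NXs × 2.15 = 1784.853433125 GLM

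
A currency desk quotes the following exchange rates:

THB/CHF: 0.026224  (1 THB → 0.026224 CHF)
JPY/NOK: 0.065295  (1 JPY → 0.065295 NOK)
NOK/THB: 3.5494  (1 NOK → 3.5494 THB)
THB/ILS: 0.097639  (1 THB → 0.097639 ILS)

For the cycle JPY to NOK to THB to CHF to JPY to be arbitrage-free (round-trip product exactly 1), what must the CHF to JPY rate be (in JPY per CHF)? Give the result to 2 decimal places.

Known legs of the cycle: 0.065295 × 3.5494 × 0.026224 = 0.006077623706352
For no arbitrage the full-cycle product must be 1, so the missing rate is 1 / 0.006077623706352 ≈ 164.5380.

164.54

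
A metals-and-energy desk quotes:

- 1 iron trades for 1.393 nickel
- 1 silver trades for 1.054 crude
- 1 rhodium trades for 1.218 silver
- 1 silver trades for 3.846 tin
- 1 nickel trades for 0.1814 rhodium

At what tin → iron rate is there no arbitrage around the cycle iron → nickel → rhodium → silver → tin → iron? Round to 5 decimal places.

Known legs of the cycle: 1.393 × 0.1814 × 1.218 × 3.846 = 1.1837090482056
For no arbitrage the full-cycle product must be 1, so the missing rate is 1 / 1.1837090482056 ≈ 0.8448022.

0.84480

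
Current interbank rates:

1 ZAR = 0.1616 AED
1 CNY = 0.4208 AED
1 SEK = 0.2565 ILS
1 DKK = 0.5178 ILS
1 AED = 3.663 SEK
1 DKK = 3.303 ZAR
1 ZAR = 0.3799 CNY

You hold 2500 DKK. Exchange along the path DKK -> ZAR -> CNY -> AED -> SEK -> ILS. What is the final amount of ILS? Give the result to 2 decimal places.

1240.27

2500 DKK × 3.303 = 8257.5 ZAR
8257.5 ZAR × 0.3799 = 3137.02425 CNY
3137.02425 CNY × 0.4208 = 1320.0598044 AED
1320.0598044 AED × 3.663 = 4835.3790635172 SEK
4835.3790635172 SEK × 0.2565 = 1240.2747297921618 ILS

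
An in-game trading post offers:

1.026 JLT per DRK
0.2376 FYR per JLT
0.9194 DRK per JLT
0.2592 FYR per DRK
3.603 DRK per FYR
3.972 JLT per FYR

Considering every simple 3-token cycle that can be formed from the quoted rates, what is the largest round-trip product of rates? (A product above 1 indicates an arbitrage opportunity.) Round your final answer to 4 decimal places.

JLT→DRK→FYR→JLT: 0.9194 × 0.2592 × 3.972 = 0.94656
JLT→FYR→DRK→JLT: 0.2376 × 3.603 × 1.026 = 0.87833
Maximum is JLT→DRK→FYR→JLT at 0.9466; no arbitrage — every cycle loses value.

0.9466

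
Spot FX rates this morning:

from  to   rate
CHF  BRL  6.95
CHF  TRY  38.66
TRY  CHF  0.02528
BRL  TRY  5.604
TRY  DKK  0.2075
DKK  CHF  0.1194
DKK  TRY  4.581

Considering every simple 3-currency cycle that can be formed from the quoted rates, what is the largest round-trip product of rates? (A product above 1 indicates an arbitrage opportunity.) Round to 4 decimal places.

TRY→CHF→BRL→TRY: 0.02528 × 6.95 × 5.604 = 0.98460
TRY→DKK→CHF→TRY: 0.2075 × 0.1194 × 38.66 = 0.95782
Maximum is TRY→CHF→BRL→TRY at 0.9846; no arbitrage — every cycle loses value.

0.9846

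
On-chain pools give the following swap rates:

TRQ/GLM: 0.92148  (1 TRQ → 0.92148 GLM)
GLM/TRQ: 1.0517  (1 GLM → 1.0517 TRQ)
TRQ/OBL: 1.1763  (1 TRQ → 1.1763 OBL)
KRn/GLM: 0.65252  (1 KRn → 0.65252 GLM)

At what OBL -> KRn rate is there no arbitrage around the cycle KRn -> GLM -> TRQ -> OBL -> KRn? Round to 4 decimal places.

Known legs of the cycle: 0.65252 × 1.0517 × 1.1763 = 0.8072420905692
For no arbitrage the full-cycle product must be 1, so the missing rate is 1 / 0.8072420905692 ≈ 1.238786.

1.2388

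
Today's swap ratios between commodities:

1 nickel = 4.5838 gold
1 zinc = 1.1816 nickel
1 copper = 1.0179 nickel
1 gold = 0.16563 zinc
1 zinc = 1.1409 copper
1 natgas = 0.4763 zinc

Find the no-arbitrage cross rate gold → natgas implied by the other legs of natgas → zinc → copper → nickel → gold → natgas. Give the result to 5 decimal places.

0.39440

Known legs of the cycle: 0.4763 × 1.1409 × 1.0179 × 4.5838 = 2.5354726854877134
For no arbitrage the full-cycle product must be 1, so the missing rate is 1 / 2.5354726854877134 ≈ 0.3944038.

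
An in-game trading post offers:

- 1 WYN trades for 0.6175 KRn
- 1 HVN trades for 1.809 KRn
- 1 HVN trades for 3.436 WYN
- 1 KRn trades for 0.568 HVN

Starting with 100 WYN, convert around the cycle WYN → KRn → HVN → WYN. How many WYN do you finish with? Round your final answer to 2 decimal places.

100 WYN × 0.6175 = 61.75 KRn
61.75 KRn × 0.568 = 35.074 HVN
35.074 HVN × 3.436 = 120.514264 WYN

120.51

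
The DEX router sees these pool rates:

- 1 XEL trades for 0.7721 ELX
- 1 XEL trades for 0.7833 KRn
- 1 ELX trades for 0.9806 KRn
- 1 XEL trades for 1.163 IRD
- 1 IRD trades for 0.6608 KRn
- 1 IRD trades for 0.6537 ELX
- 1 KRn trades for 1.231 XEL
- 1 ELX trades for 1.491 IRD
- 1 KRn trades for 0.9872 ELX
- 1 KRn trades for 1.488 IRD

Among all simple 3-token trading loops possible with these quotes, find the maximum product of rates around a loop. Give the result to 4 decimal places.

0.9726

ELX→IRD→KRn→ELX: 1.491 × 0.6608 × 0.9872 = 0.97264
ELX→KRn→IRD→ELX: 0.9806 × 1.488 × 0.6537 = 0.95384
XEL→IRD→KRn→XEL: 1.163 × 0.6608 × 1.231 = 0.94604
XEL→ELX→KRn→XEL: 0.7721 × 0.9806 × 1.231 = 0.93202
Maximum is ELX→IRD→KRn→ELX at 0.9726; no arbitrage — every cycle loses value.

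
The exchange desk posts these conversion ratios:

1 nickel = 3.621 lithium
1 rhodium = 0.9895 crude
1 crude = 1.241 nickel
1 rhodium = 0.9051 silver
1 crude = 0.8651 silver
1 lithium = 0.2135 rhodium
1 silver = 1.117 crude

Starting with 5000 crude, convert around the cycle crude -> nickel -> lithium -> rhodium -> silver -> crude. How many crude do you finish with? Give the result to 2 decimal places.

4849.73

5000 crude × 1.241 = 6205 nickel
6205 nickel × 3.621 = 22468.305 lithium
22468.305 lithium × 0.2135 = 4796.9831175 rhodium
4796.9831175 rhodium × 0.9051 = 4341.74941964925 silver
4341.74941964925 silver × 1.117 = 4849.73410174821225 crude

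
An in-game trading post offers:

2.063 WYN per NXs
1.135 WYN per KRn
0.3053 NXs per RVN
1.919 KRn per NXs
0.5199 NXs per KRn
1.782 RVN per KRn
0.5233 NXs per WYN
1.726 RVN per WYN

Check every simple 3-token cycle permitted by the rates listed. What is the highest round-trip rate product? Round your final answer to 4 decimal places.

WYN→NXs→KRn→WYN: 0.5233 × 1.919 × 1.135 = 1.13978
WYN→RVN→NXs→WYN: 1.726 × 0.3053 × 2.063 = 1.08709
KRn→RVN→NXs→KRn: 1.782 × 0.3053 × 1.919 = 1.04402
Maximum is WYN→NXs→KRn→WYN at 1.1398; arbitrage exists.

1.1398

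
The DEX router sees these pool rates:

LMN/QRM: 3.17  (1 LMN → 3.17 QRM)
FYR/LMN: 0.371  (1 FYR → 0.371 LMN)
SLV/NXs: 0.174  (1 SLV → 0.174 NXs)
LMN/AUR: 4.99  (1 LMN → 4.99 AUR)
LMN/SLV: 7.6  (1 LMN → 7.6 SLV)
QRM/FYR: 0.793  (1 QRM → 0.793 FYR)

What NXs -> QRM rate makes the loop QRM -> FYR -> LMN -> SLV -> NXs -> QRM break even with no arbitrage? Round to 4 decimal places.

Known legs of the cycle: 0.793 × 0.371 × 7.6 × 0.174 = 0.3890540472
For no arbitrage the full-cycle product must be 1, so the missing rate is 1 / 0.3890540472 ≈ 2.570337.

2.5703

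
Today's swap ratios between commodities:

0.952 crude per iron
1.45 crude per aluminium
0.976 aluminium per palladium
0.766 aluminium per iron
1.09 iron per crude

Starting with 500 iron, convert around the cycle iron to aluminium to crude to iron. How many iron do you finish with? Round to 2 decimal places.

605.33

500 iron × 0.766 = 383 aluminium
383 aluminium × 1.45 = 555.35 crude
555.35 crude × 1.09 = 605.3315 iron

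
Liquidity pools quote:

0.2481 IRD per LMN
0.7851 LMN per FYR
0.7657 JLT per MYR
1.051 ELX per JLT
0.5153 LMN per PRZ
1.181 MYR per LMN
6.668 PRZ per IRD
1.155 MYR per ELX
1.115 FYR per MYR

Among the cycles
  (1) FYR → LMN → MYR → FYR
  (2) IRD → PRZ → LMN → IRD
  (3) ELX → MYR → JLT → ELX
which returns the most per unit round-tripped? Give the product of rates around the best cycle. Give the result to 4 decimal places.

1.0338

(1) 0.7851 × 1.181 × 1.115 = 1.03383
(2) 6.668 × 0.5153 × 0.2481 = 0.85248
(3) 1.155 × 0.7657 × 1.051 = 0.92949
Highest is cycle (1) at 1.0338 (>1, arbitrage).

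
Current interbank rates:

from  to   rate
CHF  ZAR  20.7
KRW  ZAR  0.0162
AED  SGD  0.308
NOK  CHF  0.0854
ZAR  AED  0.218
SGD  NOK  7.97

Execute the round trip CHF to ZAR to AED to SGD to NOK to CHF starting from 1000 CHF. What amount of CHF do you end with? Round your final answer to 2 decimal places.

1000 CHF × 20.7 = 20700 ZAR
20700 ZAR × 0.218 = 4512.6 AED
4512.6 AED × 0.308 = 1389.8808 SGD
1389.8808 SGD × 7.97 = 11077.349976 NOK
11077.349976 NOK × 0.0854 = 946.0056879504 CHF

946.01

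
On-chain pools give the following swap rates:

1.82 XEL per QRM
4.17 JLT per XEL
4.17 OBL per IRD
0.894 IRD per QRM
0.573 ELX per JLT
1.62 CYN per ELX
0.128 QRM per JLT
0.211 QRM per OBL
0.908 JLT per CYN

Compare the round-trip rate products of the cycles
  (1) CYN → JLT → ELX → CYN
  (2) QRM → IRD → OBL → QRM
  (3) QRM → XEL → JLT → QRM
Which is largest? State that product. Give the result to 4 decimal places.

(1) 0.908 × 0.573 × 1.62 = 0.84286
(2) 0.894 × 4.17 × 0.211 = 0.78660
(3) 1.82 × 4.17 × 0.128 = 0.97144
Highest is cycle (3) at 0.9714 (≤1, no arbitrage).

0.9714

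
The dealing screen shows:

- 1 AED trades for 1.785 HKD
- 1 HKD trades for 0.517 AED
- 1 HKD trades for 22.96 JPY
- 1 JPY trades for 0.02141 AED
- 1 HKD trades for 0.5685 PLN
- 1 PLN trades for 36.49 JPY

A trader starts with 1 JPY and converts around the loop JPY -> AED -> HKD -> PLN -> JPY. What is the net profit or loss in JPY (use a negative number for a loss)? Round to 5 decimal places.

1 JPY × 0.02141 = 0.02141 AED
0.02141 AED × 1.785 = 0.03821685 HKD
0.03821685 HKD × 0.5685 = 0.021726279225 PLN
0.021726279225 PLN × 36.49 = 0.79279192892025 JPY
Net change: 0.79279192892025 − 1 = -0.20720807107975 JPY

-0.20721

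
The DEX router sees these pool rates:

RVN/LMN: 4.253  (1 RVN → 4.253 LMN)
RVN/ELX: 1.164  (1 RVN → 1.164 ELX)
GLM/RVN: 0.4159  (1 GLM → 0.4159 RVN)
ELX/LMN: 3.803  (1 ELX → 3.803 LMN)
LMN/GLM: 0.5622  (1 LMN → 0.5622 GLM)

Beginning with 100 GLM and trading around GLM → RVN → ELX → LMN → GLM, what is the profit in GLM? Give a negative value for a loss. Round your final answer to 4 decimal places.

100 GLM × 0.4159 = 41.59 RVN
41.59 RVN × 1.164 = 48.41076 ELX
48.41076 ELX × 3.803 = 184.10612028 LMN
184.10612028 LMN × 0.5622 = 103.504460821416 GLM
Net change: 103.504460821416 − 100 = 3.504460821416 GLM

3.5045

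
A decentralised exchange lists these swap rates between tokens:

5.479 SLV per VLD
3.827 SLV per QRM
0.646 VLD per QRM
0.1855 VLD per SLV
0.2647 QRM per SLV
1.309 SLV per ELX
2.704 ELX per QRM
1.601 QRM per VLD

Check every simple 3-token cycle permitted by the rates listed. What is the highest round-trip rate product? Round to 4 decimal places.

VLD→QRM→SLV→VLD: 1.601 × 3.827 × 0.1855 = 1.13656
SLV→QRM→ELX→SLV: 0.2647 × 2.704 × 1.309 = 0.93692
VLD→SLV→QRM→VLD: 5.479 × 0.2647 × 0.646 = 0.93689
Maximum is VLD→QRM→SLV→VLD at 1.1366; arbitrage exists.

1.1366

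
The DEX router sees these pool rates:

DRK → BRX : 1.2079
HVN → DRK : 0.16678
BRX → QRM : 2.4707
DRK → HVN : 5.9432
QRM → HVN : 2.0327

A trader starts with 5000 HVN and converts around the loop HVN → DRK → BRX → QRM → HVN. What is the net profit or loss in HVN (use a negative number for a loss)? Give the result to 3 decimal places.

5000 HVN × 0.16678 = 833.9 DRK
833.9 DRK × 1.2079 = 1007.26781 BRX
1007.26781 BRX × 2.4707 = 2488.656578167 QRM
2488.656578167 QRM × 2.0327 = 5058.6922264400609 HVN
Net change: 5058.6922264400609 − 5000 = 58.6922264400609 HVN

58.692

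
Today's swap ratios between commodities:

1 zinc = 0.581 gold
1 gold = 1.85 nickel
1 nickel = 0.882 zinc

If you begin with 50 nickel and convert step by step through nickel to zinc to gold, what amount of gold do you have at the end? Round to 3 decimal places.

50 nickel × 0.882 = 44.1 zinc
44.1 zinc × 0.581 = 25.6221 gold

25.622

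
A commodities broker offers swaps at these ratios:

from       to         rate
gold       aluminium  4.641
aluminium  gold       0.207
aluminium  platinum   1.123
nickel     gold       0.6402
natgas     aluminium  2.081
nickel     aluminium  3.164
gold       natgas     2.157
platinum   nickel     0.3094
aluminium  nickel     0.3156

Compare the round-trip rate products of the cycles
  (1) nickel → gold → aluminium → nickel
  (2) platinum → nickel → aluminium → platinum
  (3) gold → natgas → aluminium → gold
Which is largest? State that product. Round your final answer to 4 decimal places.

1.0994

(1) 0.6402 × 4.641 × 0.3156 = 0.93770
(2) 0.3094 × 3.164 × 1.123 = 1.09935
(3) 2.157 × 2.081 × 0.207 = 0.92916
Highest is cycle (2) at 1.0994 (>1, arbitrage).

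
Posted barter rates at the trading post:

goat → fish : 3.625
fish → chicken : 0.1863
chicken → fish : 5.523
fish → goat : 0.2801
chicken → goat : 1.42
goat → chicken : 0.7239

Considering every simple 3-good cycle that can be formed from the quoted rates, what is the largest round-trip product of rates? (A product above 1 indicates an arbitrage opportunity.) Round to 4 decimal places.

chicken→fish→goat→chicken: 5.523 × 0.2801 × 0.7239 = 1.11987
chicken→goat→fish→chicken: 1.42 × 3.625 × 0.1863 = 0.95898
Maximum is chicken→fish→goat→chicken at 1.1199; arbitrage exists.

1.1199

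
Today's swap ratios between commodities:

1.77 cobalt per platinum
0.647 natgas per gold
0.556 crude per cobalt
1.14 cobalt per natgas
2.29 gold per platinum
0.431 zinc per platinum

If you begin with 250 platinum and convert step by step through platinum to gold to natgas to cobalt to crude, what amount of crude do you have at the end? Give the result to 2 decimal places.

234.78

250 platinum × 2.29 = 572.5 gold
572.5 gold × 0.647 = 370.4075 natgas
370.4075 natgas × 1.14 = 422.26455 cobalt
422.26455 cobalt × 0.556 = 234.7790898 crude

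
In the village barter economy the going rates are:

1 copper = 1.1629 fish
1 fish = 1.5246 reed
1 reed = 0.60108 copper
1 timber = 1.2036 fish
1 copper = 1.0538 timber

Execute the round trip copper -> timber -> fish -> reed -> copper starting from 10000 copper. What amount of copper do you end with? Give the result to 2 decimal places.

10000 copper × 1.0538 = 10538 timber
10538 timber × 1.2036 = 12683.5368 fish
12683.5368 fish × 1.5246 = 19337.32020528 reed
19337.32020528 reed × 0.60108 = 11623.2764289897024 copper

11623.28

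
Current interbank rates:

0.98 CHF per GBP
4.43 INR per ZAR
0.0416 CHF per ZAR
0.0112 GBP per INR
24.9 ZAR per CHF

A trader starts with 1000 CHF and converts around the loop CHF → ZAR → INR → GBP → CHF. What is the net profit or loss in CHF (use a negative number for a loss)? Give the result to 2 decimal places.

210.73

1000 CHF × 24.9 = 24900 ZAR
24900 ZAR × 4.43 = 110307 INR
110307 INR × 0.0112 = 1235.4384 GBP
1235.4384 GBP × 0.98 = 1210.729632 CHF
Net change: 1210.729632 − 1000 = 210.729632 CHF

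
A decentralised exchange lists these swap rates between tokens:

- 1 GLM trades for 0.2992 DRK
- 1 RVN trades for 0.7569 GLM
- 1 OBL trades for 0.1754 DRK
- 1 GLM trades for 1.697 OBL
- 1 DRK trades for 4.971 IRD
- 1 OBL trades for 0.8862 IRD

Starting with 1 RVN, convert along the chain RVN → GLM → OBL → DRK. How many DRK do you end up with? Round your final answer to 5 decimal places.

0.22529

1 RVN × 0.7569 = 0.7569 GLM
0.7569 GLM × 1.697 = 1.2844593 OBL
1.2844593 OBL × 0.1754 = 0.22529416122 DRK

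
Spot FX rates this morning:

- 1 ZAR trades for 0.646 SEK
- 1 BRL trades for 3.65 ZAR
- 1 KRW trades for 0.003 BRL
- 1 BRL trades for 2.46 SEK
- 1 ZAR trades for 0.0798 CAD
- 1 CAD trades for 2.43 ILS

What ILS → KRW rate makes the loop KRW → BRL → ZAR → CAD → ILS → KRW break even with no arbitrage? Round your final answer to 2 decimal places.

470.95

Known legs of the cycle: 0.003 × 3.65 × 0.0798 × 2.43 = 0.0021233583
For no arbitrage the full-cycle product must be 1, so the missing rate is 1 / 0.0021233583 ≈ 470.9521.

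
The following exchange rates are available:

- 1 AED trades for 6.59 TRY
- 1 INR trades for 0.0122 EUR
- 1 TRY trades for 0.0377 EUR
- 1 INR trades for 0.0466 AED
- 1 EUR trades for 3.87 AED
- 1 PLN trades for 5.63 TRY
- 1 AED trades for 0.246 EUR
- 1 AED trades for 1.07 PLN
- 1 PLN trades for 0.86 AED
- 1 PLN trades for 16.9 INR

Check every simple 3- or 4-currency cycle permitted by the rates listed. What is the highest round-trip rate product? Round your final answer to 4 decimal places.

0.9615

AED→TRY→EUR→AED: 6.59 × 0.0377 × 3.87 = 0.96147
AED→PLN→TRY→EUR→AED: 1.07 × 5.63 × 0.0377 × 3.87 = 0.87891
AED→PLN→INR→EUR→AED: 1.07 × 16.9 × 0.0122 × 3.87 = 0.85377
AED→PLN→INR→AED: 1.07 × 16.9 × 0.0466 = 0.84267
Maximum is AED→TRY→EUR→AED at 0.9615; no arbitrage — every cycle loses value.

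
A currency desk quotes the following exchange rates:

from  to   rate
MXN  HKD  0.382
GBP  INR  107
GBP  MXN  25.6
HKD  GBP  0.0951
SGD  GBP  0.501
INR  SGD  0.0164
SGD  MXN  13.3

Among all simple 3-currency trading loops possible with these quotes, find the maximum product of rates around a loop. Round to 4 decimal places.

MXN→HKD→GBP→MXN: 0.382 × 0.0951 × 25.6 = 0.93000
SGD→GBP→INR→SGD: 0.501 × 107 × 0.0164 = 0.87915
Maximum is MXN→HKD→GBP→MXN at 0.9300; no arbitrage — every cycle loses value.

0.9300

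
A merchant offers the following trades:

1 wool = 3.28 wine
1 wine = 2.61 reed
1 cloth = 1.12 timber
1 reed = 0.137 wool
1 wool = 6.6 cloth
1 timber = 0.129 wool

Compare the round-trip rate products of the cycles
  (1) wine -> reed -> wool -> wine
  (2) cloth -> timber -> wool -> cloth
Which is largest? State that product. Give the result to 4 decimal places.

(1) 2.61 × 0.137 × 3.28 = 1.17283
(2) 1.12 × 0.129 × 6.6 = 0.95357
Highest is cycle (1) at 1.1728 (>1, arbitrage).

1.1728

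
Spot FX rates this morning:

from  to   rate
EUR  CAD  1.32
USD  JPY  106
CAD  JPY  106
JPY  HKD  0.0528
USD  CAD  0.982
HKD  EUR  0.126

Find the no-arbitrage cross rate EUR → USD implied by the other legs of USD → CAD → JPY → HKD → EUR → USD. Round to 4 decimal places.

Known legs of the cycle: 0.982 × 106 × 0.0528 × 0.126 = 0.6925032576
For no arbitrage the full-cycle product must be 1, so the missing rate is 1 / 0.6925032576 ≈ 1.444037.

1.4440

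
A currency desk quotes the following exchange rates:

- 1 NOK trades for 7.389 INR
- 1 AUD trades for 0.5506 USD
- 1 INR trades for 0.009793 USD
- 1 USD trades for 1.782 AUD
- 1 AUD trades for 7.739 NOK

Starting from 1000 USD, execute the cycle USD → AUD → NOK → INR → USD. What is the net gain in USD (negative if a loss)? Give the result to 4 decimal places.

-2.0840

1000 USD × 1.782 = 1782 AUD
1782 AUD × 7.739 = 13790.898 NOK
13790.898 NOK × 7.389 = 101900.945322 INR
101900.945322 INR × 0.009793 = 997.915957538346 USD
Net change: 997.915957538346 − 1000 = -2.084042461654 USD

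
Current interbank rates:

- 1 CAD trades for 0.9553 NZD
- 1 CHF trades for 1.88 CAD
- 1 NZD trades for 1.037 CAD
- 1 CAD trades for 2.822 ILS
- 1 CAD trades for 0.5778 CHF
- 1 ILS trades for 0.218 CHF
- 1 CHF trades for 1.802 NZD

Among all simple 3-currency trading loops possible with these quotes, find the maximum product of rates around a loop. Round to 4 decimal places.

CAD→ILS→CHF→CAD: 2.822 × 0.218 × 1.88 = 1.15657
CAD→CHF→NZD→CAD: 0.5778 × 1.802 × 1.037 = 1.07972
Maximum is CAD→ILS→CHF→CAD at 1.1566; arbitrage exists.

1.1566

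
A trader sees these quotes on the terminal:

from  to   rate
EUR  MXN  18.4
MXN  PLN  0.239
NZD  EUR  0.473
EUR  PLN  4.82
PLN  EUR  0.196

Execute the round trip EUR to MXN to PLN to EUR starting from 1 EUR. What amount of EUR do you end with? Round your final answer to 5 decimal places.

1 EUR × 18.4 = 18.4 MXN
18.4 MXN × 0.239 = 4.3976 PLN
4.3976 PLN × 0.196 = 0.8619296 EUR

0.86193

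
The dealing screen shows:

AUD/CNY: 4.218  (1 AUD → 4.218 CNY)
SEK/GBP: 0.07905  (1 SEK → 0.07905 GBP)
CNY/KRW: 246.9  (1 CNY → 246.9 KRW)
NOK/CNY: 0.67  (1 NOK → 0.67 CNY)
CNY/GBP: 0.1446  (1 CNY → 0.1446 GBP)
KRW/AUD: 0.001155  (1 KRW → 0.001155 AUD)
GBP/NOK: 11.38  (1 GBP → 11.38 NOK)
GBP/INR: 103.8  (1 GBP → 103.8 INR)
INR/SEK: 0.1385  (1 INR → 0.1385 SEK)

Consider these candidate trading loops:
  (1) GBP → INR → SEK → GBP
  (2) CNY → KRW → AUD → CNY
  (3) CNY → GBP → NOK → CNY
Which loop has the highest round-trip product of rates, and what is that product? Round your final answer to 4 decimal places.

(1) 103.8 × 0.1385 × 0.07905 = 1.13645
(2) 246.9 × 0.001155 × 4.218 = 1.20284
(3) 0.1446 × 11.38 × 0.67 = 1.10252
Highest is cycle (2) at 1.2028 (>1, arbitrage).

1.2028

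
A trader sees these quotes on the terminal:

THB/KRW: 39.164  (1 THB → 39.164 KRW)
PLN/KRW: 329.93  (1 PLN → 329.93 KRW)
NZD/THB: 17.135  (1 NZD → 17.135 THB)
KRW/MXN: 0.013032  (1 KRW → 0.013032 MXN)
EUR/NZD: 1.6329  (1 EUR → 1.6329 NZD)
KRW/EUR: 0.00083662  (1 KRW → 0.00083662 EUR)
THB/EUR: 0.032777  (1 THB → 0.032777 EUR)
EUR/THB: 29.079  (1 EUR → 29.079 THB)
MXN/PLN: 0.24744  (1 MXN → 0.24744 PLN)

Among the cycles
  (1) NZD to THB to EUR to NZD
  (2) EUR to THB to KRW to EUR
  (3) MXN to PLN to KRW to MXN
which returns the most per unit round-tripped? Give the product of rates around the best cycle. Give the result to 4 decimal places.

(1) 17.135 × 0.032777 × 1.6329 = 0.91709
(2) 29.079 × 39.164 × 0.00083662 = 0.95278
(3) 0.24744 × 329.93 × 0.013032 = 1.06390
Highest is cycle (3) at 1.0639 (>1, arbitrage).

1.0639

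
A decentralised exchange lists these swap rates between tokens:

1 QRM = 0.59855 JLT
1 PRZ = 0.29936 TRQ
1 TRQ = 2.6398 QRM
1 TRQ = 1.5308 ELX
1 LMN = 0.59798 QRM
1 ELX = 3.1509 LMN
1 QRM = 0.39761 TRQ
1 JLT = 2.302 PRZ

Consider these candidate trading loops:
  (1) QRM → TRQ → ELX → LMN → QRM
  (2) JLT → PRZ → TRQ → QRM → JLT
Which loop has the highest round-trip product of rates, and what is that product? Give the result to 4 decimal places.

1.1468

(1) 0.39761 × 1.5308 × 3.1509 × 0.59798 = 1.14682
(2) 2.302 × 0.29936 × 2.6398 × 0.59855 = 1.08886
Highest is cycle (1) at 1.1468 (>1, arbitrage).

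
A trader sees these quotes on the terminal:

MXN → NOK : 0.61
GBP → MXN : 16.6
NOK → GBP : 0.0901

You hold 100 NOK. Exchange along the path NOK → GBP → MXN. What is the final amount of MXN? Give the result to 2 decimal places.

100 NOK × 0.0901 = 9.01 GBP
9.01 GBP × 16.6 = 149.566 MXN

149.57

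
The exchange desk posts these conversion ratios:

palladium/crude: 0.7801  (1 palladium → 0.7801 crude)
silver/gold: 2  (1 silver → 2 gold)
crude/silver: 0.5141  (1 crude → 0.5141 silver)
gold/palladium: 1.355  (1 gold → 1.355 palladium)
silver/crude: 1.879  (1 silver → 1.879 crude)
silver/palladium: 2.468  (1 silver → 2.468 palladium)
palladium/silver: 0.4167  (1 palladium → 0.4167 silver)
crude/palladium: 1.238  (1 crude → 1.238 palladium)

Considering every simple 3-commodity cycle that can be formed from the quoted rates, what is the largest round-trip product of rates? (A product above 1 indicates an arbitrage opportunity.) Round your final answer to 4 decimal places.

1.1293

gold→palladium→silver→gold: 1.355 × 0.4167 × 2 = 1.12926
crude→silver→palladium→crude: 0.5141 × 2.468 × 0.7801 = 0.98979
crude→palladium→silver→crude: 1.238 × 0.4167 × 1.879 = 0.96933
Maximum is gold→palladium→silver→gold at 1.1293; arbitrage exists.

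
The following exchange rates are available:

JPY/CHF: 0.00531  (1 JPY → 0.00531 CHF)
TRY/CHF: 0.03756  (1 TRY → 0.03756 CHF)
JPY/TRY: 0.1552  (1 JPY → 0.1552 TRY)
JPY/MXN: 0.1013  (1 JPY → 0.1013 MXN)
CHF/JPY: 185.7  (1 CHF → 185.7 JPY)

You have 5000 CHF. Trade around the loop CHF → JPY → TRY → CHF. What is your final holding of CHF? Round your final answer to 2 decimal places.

5412.52

5000 CHF × 185.7 = 928500 JPY
928500 JPY × 0.1552 = 144103.2 TRY
144103.2 TRY × 0.03756 = 5412.516192 CHF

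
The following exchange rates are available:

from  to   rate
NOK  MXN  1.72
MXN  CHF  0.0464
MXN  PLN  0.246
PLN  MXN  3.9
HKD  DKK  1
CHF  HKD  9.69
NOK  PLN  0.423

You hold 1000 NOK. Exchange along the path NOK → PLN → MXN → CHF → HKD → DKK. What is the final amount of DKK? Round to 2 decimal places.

741.73

1000 NOK × 0.423 = 423 PLN
423 PLN × 3.9 = 1649.7 MXN
1649.7 MXN × 0.0464 = 76.54608 CHF
76.54608 CHF × 9.69 = 741.7315152 HKD
741.7315152 HKD × 1 = 741.7315152 DKK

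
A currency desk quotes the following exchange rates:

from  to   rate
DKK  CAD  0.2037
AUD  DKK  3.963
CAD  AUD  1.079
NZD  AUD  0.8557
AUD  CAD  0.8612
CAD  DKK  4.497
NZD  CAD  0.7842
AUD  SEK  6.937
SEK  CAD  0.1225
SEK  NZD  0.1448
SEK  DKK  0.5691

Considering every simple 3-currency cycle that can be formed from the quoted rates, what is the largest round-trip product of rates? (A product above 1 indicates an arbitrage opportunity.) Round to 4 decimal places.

AUD→SEK→CAD→AUD: 6.937 × 0.1225 × 1.079 = 0.91692
AUD→DKK→CAD→AUD: 3.963 × 0.2037 × 1.079 = 0.87104
AUD→SEK→NZD→AUD: 6.937 × 0.1448 × 0.8557 = 0.85953
Maximum is AUD→SEK→CAD→AUD at 0.9169; no arbitrage — every cycle loses value.

0.9169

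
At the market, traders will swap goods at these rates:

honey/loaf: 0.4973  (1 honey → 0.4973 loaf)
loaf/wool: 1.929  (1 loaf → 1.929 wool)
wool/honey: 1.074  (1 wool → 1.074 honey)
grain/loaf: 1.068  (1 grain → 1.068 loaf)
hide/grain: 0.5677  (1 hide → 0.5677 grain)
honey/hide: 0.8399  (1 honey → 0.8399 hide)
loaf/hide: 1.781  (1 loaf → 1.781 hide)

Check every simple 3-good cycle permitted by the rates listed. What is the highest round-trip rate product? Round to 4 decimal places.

hide→grain→loaf→hide: 0.5677 × 1.068 × 1.781 = 1.07983
wool→honey→loaf→wool: 1.074 × 0.4973 × 1.929 = 1.03028
Maximum is hide→grain→loaf→hide at 1.0798; arbitrage exists.

1.0798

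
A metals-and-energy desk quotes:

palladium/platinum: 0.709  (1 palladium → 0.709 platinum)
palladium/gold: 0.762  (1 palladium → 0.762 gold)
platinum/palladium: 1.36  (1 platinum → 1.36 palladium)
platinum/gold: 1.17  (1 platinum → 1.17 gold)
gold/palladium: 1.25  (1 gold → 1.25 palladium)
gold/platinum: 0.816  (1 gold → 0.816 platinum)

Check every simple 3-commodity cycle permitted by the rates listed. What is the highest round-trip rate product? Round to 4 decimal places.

palladium→platinum→gold→palladium: 0.709 × 1.17 × 1.25 = 1.03691
palladium→gold→platinum→palladium: 0.762 × 0.816 × 1.36 = 0.84564
Maximum is palladium→platinum→gold→palladium at 1.0369; arbitrage exists.

1.0369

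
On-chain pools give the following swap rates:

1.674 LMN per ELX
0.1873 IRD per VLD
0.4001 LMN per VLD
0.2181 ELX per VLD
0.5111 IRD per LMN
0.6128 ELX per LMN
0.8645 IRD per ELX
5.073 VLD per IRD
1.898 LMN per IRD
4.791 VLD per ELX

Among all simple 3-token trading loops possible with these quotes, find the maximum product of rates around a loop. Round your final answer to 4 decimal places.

1.1747

VLD→LMN→ELX→VLD: 0.4001 × 0.6128 × 4.791 = 1.17466
VLD→LMN→IRD→VLD: 0.4001 × 0.5111 × 5.073 = 1.03738
LMN→ELX→IRD→LMN: 0.6128 × 0.8645 × 1.898 = 1.00550
VLD→ELX→IRD→VLD: 0.2181 × 0.8645 × 5.073 = 0.95650
Maximum is VLD→LMN→ELX→VLD at 1.1747; arbitrage exists.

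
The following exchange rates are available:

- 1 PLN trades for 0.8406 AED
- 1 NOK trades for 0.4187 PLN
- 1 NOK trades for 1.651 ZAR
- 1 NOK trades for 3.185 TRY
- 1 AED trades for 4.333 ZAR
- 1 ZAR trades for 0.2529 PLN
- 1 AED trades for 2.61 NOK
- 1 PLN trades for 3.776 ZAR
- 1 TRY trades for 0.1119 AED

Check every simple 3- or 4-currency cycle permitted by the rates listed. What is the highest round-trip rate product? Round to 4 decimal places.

NOK→TRY→AED→NOK: 3.185 × 0.1119 × 2.61 = 0.93021
ZAR→PLN→AED→ZAR: 0.2529 × 0.8406 × 4.333 = 0.92114
NOK→PLN→AED→NOK: 0.4187 × 0.8406 × 2.61 = 0.91861
NOK→ZAR→PLN→AED→NOK: 1.651 × 0.2529 × 0.8406 × 2.61 = 0.91606
Maximum is NOK→TRY→AED→NOK at 0.9302; no arbitrage — every cycle loses value.

0.9302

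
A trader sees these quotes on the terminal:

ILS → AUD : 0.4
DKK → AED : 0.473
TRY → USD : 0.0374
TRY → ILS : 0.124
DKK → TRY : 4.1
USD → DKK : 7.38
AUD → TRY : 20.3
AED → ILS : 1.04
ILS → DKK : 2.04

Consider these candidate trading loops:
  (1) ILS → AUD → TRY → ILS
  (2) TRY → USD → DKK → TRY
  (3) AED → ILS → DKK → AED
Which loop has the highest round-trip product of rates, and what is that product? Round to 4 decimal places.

(1) 0.4 × 20.3 × 0.124 = 1.00688
(2) 0.0374 × 7.38 × 4.1 = 1.13165
(3) 1.04 × 2.04 × 0.473 = 1.00352
Highest is cycle (2) at 1.1316 (>1, arbitrage).

1.1316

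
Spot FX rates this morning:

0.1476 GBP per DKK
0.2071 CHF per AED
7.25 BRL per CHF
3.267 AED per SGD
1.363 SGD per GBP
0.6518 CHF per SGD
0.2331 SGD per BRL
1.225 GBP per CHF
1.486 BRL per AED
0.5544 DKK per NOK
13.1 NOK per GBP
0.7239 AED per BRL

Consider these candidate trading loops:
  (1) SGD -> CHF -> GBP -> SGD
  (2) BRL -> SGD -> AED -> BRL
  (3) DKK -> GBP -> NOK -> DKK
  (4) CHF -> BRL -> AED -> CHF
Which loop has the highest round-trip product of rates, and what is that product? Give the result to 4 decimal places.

(1) 0.6518 × 1.225 × 1.363 = 1.08829
(2) 0.2331 × 3.267 × 1.486 = 1.13165
(3) 0.1476 × 13.1 × 0.5544 = 1.07197
(4) 7.25 × 0.7239 × 0.2071 = 1.08692
Highest is cycle (2) at 1.1316 (>1, arbitrage).

1.1316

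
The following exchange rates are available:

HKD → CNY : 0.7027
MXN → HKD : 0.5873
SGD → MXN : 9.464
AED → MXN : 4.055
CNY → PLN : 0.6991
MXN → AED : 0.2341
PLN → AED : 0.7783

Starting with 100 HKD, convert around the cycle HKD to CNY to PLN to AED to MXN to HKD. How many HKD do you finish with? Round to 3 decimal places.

100 HKD × 0.7027 = 70.27 CNY
70.27 CNY × 0.6991 = 49.125757 PLN
49.125757 PLN × 0.7783 = 38.2345766731 AED
38.2345766731 AED × 4.055 = 155.0412084094205 MXN
155.0412084094205 MXN × 0.5873 = 91.05570169885265965 HKD

91.056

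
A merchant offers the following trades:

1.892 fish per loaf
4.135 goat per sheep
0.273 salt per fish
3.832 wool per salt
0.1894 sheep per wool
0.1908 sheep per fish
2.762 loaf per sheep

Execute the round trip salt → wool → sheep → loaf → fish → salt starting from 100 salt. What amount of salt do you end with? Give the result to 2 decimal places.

103.54

100 salt × 3.832 = 383.2 wool
383.2 wool × 0.1894 = 72.57808 sheep
72.57808 sheep × 2.762 = 200.46065696 loaf
200.46065696 loaf × 1.892 = 379.27156296832 fish
379.27156296832 fish × 0.273 = 103.54113669035136 salt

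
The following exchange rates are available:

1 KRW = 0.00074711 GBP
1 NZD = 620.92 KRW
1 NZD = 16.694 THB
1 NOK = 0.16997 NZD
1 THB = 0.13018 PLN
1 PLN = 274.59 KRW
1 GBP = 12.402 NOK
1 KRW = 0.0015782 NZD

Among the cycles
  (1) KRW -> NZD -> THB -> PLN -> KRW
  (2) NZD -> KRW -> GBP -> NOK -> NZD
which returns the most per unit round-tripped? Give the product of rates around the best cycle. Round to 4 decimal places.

0.9779

(1) 0.0015782 × 16.694 × 0.13018 × 274.59 = 0.94178
(2) 620.92 × 0.00074711 × 12.402 × 0.16997 = 0.97788
Highest is cycle (2) at 0.9779 (≤1, no arbitrage).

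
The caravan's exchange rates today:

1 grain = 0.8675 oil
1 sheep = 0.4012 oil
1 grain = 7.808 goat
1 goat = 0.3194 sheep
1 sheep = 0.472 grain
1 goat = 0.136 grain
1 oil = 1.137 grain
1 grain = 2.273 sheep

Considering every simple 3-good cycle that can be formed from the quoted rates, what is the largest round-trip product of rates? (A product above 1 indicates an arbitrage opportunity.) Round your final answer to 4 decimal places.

1.1771

goat→sheep→grain→goat: 0.3194 × 0.472 × 7.808 = 1.17711
oil→grain→sheep→oil: 1.137 × 2.273 × 0.4012 = 1.03686
Maximum is goat→sheep→grain→goat at 1.1771; arbitrage exists.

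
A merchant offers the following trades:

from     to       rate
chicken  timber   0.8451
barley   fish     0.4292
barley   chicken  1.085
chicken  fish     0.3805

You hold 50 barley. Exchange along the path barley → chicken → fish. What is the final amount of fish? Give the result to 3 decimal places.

50 barley × 1.085 = 54.25 chicken
54.25 chicken × 0.3805 = 20.642125 fish

20.642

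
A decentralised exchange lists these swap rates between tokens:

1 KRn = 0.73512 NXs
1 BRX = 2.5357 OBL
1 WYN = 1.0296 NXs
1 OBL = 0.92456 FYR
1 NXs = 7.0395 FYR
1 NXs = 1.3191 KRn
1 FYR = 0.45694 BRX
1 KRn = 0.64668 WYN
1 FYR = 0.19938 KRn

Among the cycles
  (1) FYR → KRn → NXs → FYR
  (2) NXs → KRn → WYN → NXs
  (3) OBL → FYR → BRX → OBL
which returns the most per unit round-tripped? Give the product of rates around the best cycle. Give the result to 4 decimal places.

(1) 0.19938 × 0.73512 × 7.0395 = 1.03177
(2) 1.3191 × 0.64668 × 1.0296 = 0.87829
(3) 0.92456 × 0.45694 × 2.5357 = 1.07125
Highest is cycle (3) at 1.0713 (>1, arbitrage).

1.0713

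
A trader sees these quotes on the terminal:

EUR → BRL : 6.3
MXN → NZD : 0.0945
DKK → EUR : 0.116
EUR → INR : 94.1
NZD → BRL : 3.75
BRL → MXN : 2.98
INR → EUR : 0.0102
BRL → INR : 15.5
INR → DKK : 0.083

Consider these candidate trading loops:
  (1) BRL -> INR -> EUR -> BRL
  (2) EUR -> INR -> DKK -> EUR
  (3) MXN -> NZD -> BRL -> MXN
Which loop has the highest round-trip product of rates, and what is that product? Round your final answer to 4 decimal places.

(1) 15.5 × 0.0102 × 6.3 = 0.99603
(2) 94.1 × 0.083 × 0.116 = 0.90599
(3) 0.0945 × 3.75 × 2.98 = 1.05604
Highest is cycle (3) at 1.0560 (>1, arbitrage).

1.0560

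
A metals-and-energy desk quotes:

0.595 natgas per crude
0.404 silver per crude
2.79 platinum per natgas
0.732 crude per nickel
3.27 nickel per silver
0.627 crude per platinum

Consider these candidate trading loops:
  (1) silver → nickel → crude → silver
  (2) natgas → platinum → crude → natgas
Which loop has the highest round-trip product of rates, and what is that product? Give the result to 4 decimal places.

1.0409

(1) 3.27 × 0.732 × 0.404 = 0.96703
(2) 2.79 × 0.627 × 0.595 = 1.04085
Highest is cycle (2) at 1.0409 (>1, arbitrage).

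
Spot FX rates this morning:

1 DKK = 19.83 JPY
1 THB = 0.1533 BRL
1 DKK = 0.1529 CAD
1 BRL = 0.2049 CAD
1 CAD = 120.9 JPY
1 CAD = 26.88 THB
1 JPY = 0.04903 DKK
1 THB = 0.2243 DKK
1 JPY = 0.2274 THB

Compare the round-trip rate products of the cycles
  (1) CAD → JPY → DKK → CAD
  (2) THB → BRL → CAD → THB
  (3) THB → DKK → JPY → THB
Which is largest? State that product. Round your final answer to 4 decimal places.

1.0114

(1) 120.9 × 0.04903 × 0.1529 = 0.90635
(2) 0.1533 × 0.2049 × 26.88 = 0.84433
(3) 0.2243 × 19.83 × 0.2274 = 1.01145
Highest is cycle (3) at 1.0114 (>1, arbitrage).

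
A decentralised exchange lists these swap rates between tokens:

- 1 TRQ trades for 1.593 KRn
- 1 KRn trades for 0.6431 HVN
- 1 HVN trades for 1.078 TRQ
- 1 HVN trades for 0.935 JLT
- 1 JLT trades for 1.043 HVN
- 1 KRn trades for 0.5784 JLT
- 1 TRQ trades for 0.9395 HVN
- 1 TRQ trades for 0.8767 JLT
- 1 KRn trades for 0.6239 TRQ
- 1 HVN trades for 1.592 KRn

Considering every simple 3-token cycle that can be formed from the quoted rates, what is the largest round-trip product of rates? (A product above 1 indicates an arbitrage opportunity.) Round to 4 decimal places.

1.1044

TRQ→KRn→HVN→TRQ: 1.593 × 0.6431 × 1.078 = 1.10437
TRQ→JLT→HVN→TRQ: 0.8767 × 1.043 × 1.078 = 0.98572
JLT→HVN→KRn→JLT: 1.043 × 1.592 × 0.5784 = 0.96041
TRQ→HVN→KRn→TRQ: 0.9395 × 1.592 × 0.6239 = 0.93316
Maximum is TRQ→KRn→HVN→TRQ at 1.1044; arbitrage exists.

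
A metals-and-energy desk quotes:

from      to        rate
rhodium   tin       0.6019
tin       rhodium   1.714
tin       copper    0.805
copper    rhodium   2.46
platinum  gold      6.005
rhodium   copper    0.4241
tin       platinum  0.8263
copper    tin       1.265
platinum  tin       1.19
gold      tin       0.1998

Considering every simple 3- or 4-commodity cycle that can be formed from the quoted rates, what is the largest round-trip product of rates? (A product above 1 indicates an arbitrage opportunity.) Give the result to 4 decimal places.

copper→rhodium→tin→copper: 2.46 × 0.6019 × 0.805 = 1.19194
platinum→gold→tin→platinum: 6.005 × 0.1998 × 0.8263 = 0.99139
copper→tin→rhodium→copper: 1.265 × 1.714 × 0.4241 = 0.91954
Maximum is copper→rhodium→tin→copper at 1.1919; arbitrage exists.

1.1919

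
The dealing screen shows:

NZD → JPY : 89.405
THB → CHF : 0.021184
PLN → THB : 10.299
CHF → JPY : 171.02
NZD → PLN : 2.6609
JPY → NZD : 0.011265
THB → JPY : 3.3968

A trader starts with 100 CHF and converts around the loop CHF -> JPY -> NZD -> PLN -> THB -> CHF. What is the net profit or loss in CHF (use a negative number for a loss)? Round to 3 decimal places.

11.843

100 CHF × 171.02 = 17102 JPY
17102 JPY × 0.011265 = 192.65403 NZD
192.65403 NZD × 2.6609 = 512.633108427 PLN
512.633108427 PLN × 10.299 = 5279.608383689673 THB
5279.608383689673 THB × 0.021184 = 111.843224000082032832 CHF
Net change: 111.843224000082032832 − 100 = 11.843224000082032832 CHF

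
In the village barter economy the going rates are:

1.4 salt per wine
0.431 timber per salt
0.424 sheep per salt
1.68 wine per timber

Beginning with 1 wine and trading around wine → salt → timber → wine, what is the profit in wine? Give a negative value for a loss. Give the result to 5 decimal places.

0.01371

1 wine × 1.4 = 1.4 salt
1.4 salt × 0.431 = 0.6034 timber
0.6034 timber × 1.68 = 1.013712 wine
Net change: 1.013712 − 1 = 0.013712 wine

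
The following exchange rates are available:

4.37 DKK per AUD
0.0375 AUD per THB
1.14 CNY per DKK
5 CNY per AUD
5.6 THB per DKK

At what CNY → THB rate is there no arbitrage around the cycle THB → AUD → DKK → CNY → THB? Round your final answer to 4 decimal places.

5.3528

Known legs of the cycle: 0.0375 × 4.37 × 1.14 = 0.1868175
For no arbitrage the full-cycle product must be 1, so the missing rate is 1 / 0.1868175 ≈ 5.352818.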